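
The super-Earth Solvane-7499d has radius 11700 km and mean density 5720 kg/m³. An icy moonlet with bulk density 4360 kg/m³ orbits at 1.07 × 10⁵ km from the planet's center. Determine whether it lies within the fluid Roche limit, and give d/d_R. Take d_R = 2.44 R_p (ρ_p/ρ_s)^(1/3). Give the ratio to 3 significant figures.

d_R = 2.44 × (11700 km) × (5720/4360)^(1/3) = 31250 km
d/d_R = (1.07 × 10⁵) / (31250) = 3.42
Since d/d_R > 1, the body is outside the Roche limit.

outside; d/d_R ≈ 3.42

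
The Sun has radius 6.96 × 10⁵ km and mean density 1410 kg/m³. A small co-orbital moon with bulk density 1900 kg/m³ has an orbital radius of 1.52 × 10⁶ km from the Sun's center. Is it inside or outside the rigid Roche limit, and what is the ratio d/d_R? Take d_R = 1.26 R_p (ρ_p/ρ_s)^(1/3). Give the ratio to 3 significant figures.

d_R = 1.26 × (6.96 × 10⁵ km) × (1410/1900)^(1/3) = 7.940 × 10⁵ km
d/d_R = (1.52 × 10⁶) / (7.940 × 10⁵) = 1.91
Since d/d_R > 1, the body is outside the Roche limit.

outside; d/d_R ≈ 1.91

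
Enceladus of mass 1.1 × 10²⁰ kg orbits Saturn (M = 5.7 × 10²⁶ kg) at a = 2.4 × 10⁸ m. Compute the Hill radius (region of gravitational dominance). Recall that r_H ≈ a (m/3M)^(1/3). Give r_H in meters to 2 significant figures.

9.6 × 10⁵ m

r_H ≈ a (m/3M)^(1/3)
    = (2.4 × 10⁸) × (1.1 × 10²⁰ / (3 × 5.7 × 10²⁶))^(1/3)
    = 9.6 × 10⁵ m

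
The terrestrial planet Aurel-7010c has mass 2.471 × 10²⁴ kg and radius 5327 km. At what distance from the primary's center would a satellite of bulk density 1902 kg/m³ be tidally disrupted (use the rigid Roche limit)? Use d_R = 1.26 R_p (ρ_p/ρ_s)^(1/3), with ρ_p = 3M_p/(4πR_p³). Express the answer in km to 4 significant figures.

ρ_p = 3M_p/(4πR_p³) = 3 × (2.471 × 10²⁴) / (4π × (5.327 × 10⁶ m)³) = 3902 kg/m³
d_R = 1.26 × 5327 km × (3902/1902)^(1/3)
    = 8529 km

8529 km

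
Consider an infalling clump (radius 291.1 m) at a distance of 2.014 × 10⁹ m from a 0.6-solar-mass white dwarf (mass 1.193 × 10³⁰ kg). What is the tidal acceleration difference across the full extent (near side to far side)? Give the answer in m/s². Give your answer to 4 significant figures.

1.135 × 10⁻⁵ m/s²

Δg = 4GMr/d³
   = 4 × (6.674 × 10⁻¹¹) × (1.193 × 10³⁰) × (291.1) / (2.014 × 10⁹)³
   = 1.135 × 10⁻⁵ m/s²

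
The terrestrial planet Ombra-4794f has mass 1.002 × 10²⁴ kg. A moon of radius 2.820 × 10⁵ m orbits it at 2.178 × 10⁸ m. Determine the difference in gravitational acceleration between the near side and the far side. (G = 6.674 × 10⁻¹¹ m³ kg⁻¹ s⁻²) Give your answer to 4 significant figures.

7.301 × 10⁻⁶ m/s²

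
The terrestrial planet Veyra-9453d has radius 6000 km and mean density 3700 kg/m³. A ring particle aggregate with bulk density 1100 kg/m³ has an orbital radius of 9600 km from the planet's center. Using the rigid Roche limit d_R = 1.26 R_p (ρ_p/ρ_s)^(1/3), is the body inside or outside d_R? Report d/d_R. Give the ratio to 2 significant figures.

inside; d/d_R ≈ 0.85

d_R = 1.26 × (6000 km) × (3700/1100)^(1/3) = 11330 km
d/d_R = (9600) / (11330) = 0.85
Since d/d_R < 1, the body is inside the Roche limit.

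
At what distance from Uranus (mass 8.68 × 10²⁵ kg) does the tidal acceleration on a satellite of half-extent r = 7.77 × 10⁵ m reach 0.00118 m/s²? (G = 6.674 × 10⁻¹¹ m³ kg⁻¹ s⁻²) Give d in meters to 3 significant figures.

1.97 × 10⁸ m

2GMr/d³ = a_tidal  ⇒  d = (2GMr / a_tidal)^(1/3)
d = (2 × 6.674×10⁻¹¹ × (8.68 × 10²⁵) × (7.77 × 10⁵) / (0.00118))^(1/3)
  = 1.97 × 10⁸ m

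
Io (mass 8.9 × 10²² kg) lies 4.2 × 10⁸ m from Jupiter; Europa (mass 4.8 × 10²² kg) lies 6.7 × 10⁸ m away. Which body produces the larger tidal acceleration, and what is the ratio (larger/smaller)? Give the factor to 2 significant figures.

The tide-raising term goes as M/d³ (the gradient of a 1/d² field).
Io: (8.9 × 10²²) / (4.2 × 10⁸)³ = 1.201 × 10⁻³
Europa: (4.8 × 10²²) / (6.7 × 10⁸)³ = 1.596 × 10⁻⁴
Ratio (larger/smaller) = 7.5

Io, by a factor of ≈ 7.5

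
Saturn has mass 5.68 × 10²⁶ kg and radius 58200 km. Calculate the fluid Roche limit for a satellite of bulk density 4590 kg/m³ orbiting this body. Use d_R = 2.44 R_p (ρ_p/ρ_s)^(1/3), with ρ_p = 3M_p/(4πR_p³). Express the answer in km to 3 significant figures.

75400 km

ρ_p = 3M_p/(4πR_p³) = 3 × (5.68 × 10²⁶) / (4π × (5.82 × 10⁷ m)³) = 688 kg/m³
d_R = 2.44 × 58200 km × (688/4590)^(1/3)
    = 75400 km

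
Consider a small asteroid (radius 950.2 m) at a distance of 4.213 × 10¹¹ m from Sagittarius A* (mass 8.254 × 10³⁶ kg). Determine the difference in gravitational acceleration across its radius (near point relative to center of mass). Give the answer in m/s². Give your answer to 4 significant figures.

a_tidal = 2GMr/d³
        = 2 × (6.674 × 10⁻¹¹) × (8.254 × 10³⁶) × (950.2) / (4.213 × 10¹¹)³
        = 1.400 × 10⁻⁵ m/s²

1.400 × 10⁻⁵ m/s²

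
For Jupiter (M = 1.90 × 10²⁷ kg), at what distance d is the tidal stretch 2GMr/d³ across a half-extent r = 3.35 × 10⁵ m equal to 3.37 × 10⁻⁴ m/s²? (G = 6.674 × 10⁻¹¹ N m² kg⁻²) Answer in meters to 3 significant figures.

6.32 × 10⁸ m

2GMr/d³ = a_tidal  ⇒  d = (2GMr / a_tidal)^(1/3)
d = (2 × 6.674×10⁻¹¹ × (1.90 × 10²⁷) × (3.35 × 10⁵) / (3.37 × 10⁻⁴))^(1/3)
  = 6.32 × 10⁸ m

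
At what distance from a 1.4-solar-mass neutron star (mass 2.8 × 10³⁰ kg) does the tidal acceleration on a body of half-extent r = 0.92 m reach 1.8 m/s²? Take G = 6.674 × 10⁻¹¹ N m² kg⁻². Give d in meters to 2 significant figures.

5.8 × 10⁶ m

2GMr/d³ = a_tidal  ⇒  d = (2GMr / a_tidal)^(1/3)
d = (2 × 6.674×10⁻¹¹ × (2.8 × 10³⁰) × (0.92) / (1.8))^(1/3)
  = 5.8 × 10⁶ m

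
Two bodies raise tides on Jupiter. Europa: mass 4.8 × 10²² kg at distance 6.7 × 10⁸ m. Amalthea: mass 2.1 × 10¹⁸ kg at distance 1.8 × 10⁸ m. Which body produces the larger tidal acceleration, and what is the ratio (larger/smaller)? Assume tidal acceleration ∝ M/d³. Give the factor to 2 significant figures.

Europa, by a factor of ≈ 440

The tide-raising term goes as M/d³ (the gradient of a 1/d² field).
Europa: (4.8 × 10²²) / (6.7 × 10⁸)³ = 1.596 × 10⁻⁴
Amalthea: (2.1 × 10¹⁸) / (1.8 × 10⁸)³ = 3.601 × 10⁻⁷
Ratio (larger/smaller) = 440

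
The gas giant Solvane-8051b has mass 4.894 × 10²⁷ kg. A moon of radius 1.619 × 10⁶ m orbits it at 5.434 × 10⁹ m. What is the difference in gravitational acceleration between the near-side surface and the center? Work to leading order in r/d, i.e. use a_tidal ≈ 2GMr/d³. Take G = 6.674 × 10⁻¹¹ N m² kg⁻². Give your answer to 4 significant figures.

6.591 × 10⁻⁶ m/s²

Δa = 2GMr/d³
   = 2 × (6.674 × 10⁻¹¹) × (4.894 × 10²⁷) × (1.619 × 10⁶) / (5.434 × 10⁹)³
   = 6.591 × 10⁻⁶ m/s²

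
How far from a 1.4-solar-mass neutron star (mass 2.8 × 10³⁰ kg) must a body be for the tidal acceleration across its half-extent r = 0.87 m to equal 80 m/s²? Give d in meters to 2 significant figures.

2GMr/d³ = a_tidal  ⇒  d = (2GMr / a_tidal)^(1/3)
d = (2 × 6.674×10⁻¹¹ × (2.8 × 10³⁰) × (0.87) / (80))^(1/3)
  = 1.6 × 10⁶ m

1.6 × 10⁶ m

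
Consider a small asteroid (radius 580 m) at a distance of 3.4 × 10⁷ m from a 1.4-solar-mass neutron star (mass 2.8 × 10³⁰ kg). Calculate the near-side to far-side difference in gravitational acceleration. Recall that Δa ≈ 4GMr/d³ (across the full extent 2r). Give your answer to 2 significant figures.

1.1 × 10¹ m/s²

Δa = 4GMr/d³
   = 4 × (6.674 × 10⁻¹¹) × (2.8 × 10³⁰) × (580) / (3.4 × 10⁷)³
   = 1.1 × 10¹ m/s²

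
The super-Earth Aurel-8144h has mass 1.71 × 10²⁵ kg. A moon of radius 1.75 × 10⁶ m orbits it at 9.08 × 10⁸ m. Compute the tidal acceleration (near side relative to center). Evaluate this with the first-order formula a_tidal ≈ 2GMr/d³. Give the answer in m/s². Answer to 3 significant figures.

5.34 × 10⁻⁶ m/s²

Since r ≪ d, expand the inverse-square field across one radius to get the leading 2GMr/d³ term.
Δa = 2GMr/d³
   = 2 × (6.674 × 10⁻¹¹) × (1.71 × 10²⁵) × (1.75 × 10⁶) / (9.08 × 10⁸)³
   = 5.34 × 10⁻⁶ m/s²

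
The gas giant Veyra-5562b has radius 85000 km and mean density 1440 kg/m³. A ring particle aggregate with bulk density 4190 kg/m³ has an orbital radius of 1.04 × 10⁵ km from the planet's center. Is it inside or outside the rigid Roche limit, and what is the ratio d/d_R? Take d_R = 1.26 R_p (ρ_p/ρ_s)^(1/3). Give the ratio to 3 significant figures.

d_R = 1.26 × (85000 km) × (1440/4190)^(1/3) = 75020 km
d/d_R = (1.04 × 10⁵) / (75020) = 1.39
Since d/d_R > 1, the body is outside the Roche limit.

outside; d/d_R ≈ 1.39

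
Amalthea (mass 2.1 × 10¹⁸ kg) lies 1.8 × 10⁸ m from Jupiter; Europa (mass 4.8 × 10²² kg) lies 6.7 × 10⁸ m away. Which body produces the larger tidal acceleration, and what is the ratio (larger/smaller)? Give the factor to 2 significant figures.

Tidal acceleration ∝ M/d³, so compare M/d³ for each.
Amalthea: (2.1 × 10¹⁸) / (1.8 × 10⁸)³ = 3.601 × 10⁻⁷
Europa: (4.8 × 10²²) / (6.7 × 10⁸)³ = 1.596 × 10⁻⁴
Ratio (larger/smaller) = 440

Europa, by a factor of ≈ 440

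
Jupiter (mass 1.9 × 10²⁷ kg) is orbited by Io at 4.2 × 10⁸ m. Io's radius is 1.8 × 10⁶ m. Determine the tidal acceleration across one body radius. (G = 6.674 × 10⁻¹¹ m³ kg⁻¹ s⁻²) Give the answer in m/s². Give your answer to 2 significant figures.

Δa = 2GMr/d³
   = 2 × (6.674 × 10⁻¹¹) × (1.9 × 10²⁷) × (1.8 × 10⁶) / (4.2 × 10⁸)³
   = 6.2 × 10⁻³ m/s²

6.2 × 10⁻³ m/s²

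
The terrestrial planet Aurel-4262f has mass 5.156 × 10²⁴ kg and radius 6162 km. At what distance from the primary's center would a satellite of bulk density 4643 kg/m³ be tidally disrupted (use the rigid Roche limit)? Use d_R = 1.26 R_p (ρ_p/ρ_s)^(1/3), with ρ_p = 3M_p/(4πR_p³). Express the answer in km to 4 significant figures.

8094 km

ρ_p = 3M_p/(4πR_p³) = 3 × (5.156 × 10²⁴) / (4π × (6.162 × 10⁶ m)³) = 5261 kg/m³
d_R = 1.26 × 6162 km × (5261/4643)^(1/3)
    = 8094 km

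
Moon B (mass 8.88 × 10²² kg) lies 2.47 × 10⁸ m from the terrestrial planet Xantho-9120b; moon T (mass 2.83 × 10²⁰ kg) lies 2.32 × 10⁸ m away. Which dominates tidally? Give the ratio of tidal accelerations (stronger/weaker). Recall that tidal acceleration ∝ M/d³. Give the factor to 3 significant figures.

Moon B, by a factor of ≈ 260

The tide-raising term goes as M/d³ (the gradient of a 1/d² field).
Moon B: (8.88 × 10²²) / (2.47 × 10⁸)³ = 5.893 × 10⁻³
Moon T: (2.83 × 10²⁰) / (2.32 × 10⁸)³ = 2.266 × 10⁻⁵
Ratio (larger/smaller) = 260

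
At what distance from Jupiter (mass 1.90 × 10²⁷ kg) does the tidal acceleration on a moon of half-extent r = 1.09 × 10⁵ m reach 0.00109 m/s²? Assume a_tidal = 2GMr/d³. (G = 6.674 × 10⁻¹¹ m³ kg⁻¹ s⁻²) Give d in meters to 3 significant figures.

2GMr/d³ = a_tidal  ⇒  d = (2GMr / a_tidal)^(1/3)
d = (2 × 6.674×10⁻¹¹ × (1.90 × 10²⁷) × (1.09 × 10⁵) / (0.00109))^(1/3)
  = 2.94 × 10⁸ m

2.94 × 10⁸ m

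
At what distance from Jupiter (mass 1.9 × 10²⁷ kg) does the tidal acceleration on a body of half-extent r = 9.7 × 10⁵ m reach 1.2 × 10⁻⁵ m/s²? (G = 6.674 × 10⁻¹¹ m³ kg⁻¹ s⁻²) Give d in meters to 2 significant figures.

2.7 × 10⁹ m

2GMr/d³ = a_tidal  ⇒  d = (2GMr / a_tidal)^(1/3)
d = (2 × 6.674×10⁻¹¹ × (1.9 × 10²⁷) × (9.7 × 10⁵) / (1.2 × 10⁻⁵))^(1/3)
  = 2.7 × 10⁹ m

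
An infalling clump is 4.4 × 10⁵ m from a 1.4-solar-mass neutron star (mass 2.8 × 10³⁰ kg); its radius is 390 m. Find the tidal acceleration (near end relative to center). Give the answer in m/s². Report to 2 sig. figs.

Δa = 2GMr/d³
   = 2 × (6.674 × 10⁻¹¹) × (2.8 × 10³⁰) × (390) / (4.4 × 10⁵)³
   = 1.7 × 10⁶ m/s²

1.7 × 10⁶ m/s²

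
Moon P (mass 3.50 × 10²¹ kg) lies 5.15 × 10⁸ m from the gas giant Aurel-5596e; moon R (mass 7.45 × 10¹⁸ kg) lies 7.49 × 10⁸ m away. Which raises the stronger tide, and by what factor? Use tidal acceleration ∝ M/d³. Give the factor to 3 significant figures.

Moon P, by a factor of ≈ 1450

Tidal stretch scales as M/d³; compute that for each body.
Moon P: (3.50 × 10²¹) / (5.15 × 10⁸)³ = 2.562 × 10⁻⁵
Moon R: (7.45 × 10¹⁸) / (7.49 × 10⁸)³ = 1.773 × 10⁻⁸
Ratio (larger/smaller) = 1450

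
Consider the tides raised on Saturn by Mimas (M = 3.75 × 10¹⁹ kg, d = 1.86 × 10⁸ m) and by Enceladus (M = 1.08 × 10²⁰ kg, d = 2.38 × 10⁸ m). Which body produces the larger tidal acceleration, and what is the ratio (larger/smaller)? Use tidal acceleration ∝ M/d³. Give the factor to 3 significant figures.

Enceladus, by a factor of ≈ 1.37

Compare M/d³ for the two perturbers:
Mimas: (3.75 × 10¹⁹) / (1.86 × 10⁸)³ = 5.828 × 10⁻⁶
Enceladus: (1.08 × 10²⁰) / (2.38 × 10⁸)³ = 8.011 × 10⁻⁶
Ratio (larger/smaller) = 1.37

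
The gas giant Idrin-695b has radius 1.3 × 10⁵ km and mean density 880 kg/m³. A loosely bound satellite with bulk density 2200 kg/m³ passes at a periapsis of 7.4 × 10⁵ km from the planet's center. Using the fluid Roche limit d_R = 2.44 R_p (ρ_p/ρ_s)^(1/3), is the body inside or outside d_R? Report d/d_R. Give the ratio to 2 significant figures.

outside; d/d_R ≈ 3.2

d_R = 2.44 × (1.3 × 10⁵ km) × (880/2200)^(1/3) = 2.337 × 10⁵ km
d/d_R = (7.4 × 10⁵) / (2.337 × 10⁵) = 3.2
Since d/d_R > 1, the body is outside the Roche limit.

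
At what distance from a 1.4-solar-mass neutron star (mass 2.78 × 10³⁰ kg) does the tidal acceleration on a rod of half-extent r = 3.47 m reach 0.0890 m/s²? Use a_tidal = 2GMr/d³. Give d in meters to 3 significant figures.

2.44 × 10⁷ m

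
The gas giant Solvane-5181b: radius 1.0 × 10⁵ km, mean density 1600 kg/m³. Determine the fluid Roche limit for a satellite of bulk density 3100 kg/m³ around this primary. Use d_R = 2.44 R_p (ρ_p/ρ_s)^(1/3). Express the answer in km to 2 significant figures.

2.0 × 10⁵ km

d_R = 2.44 × 1.0 × 10⁵ km × (1600/3100)^(1/3)
    = 2.0 × 10⁵ km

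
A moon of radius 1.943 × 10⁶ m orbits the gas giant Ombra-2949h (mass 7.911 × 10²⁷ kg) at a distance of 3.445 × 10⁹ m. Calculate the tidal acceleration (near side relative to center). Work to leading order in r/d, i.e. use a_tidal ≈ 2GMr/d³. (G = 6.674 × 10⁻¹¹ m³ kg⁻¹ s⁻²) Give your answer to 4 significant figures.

a_tidal = 2GMr/d³
        = 2 × (6.674 × 10⁻¹¹) × (7.911 × 10²⁷) × (1.943 × 10⁶) / (3.445 × 10⁹)³
        = 5.018 × 10⁻⁵ m/s²

5.018 × 10⁻⁵ m/s²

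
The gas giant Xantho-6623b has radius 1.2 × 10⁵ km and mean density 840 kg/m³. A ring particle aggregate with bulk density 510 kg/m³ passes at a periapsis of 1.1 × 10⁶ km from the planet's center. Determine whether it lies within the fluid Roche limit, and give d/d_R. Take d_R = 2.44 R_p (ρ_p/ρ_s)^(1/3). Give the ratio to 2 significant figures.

d_R = 2.44 × (1.2 × 10⁵ km) × (840/510)^(1/3) = 3.458 × 10⁵ km
d/d_R = (1.1 × 10⁶) / (3.458 × 10⁵) = 3.2
Since d/d_R > 1, the body is outside the Roche limit.

outside; d/d_R ≈ 3.2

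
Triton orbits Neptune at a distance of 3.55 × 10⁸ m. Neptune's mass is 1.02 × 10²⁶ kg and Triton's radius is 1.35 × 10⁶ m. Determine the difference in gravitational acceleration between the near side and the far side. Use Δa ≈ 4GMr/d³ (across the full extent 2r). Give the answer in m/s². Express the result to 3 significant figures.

8.22 × 10⁻⁴ m/s²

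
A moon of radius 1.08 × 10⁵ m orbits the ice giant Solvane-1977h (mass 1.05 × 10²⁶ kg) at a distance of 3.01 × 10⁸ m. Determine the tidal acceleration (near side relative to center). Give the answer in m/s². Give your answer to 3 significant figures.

5.55 × 10⁻⁵ m/s²

Δg = 2GMr/d³
   = 2 × (6.674 × 10⁻¹¹) × (1.05 × 10²⁶) × (1.08 × 10⁵) / (3.01 × 10⁸)³
   = 5.55 × 10⁻⁵ m/s²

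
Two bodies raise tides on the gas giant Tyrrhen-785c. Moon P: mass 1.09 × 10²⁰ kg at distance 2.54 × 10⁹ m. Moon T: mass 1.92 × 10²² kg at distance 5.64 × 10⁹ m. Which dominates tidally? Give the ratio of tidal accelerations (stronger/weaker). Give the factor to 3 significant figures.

Moon T, by a factor of ≈ 16.1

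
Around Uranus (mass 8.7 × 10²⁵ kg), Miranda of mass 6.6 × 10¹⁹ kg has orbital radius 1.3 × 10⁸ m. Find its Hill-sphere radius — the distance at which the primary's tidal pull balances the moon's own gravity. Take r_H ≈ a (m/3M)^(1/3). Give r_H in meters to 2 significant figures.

8.2 × 10⁵ m

r_H ≈ a (m/3M)^(1/3)
    = (1.3 × 10⁸) × (6.6 × 10¹⁹ / (3 × 8.7 × 10²⁵))^(1/3)
    = 8.2 × 10⁵ m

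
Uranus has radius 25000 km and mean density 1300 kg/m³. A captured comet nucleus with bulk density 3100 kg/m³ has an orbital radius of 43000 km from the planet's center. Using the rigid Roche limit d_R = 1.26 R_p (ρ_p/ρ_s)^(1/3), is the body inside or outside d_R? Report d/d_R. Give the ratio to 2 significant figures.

d_R = 1.26 × (25000 km) × (1300/3100)^(1/3) = 23580 km
d/d_R = (43000) / (23580) = 1.8
Since d/d_R > 1, the body is outside the Roche limit.

outside; d/d_R ≈ 1.8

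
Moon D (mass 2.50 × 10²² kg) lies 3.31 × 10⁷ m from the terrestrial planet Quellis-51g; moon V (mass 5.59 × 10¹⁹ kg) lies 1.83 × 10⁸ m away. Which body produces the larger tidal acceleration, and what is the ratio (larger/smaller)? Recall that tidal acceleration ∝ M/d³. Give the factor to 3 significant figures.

Moon D, by a factor of ≈ 75600

Compare M/d³ for the two perturbers:
Moon D: (2.50 × 10²²) / (3.31 × 10⁷)³ = 6.894 × 10⁻¹
Moon V: (5.59 × 10¹⁹) / (1.83 × 10⁸)³ = 9.121 × 10⁻⁶
Ratio (larger/smaller) = 75600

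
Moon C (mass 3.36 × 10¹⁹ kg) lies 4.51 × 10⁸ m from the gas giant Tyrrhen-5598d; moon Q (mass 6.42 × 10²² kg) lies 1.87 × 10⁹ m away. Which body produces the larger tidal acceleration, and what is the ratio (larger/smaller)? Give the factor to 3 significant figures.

Tidal acceleration ∝ M/d³, so compare M/d³ for each.
Moon C: (3.36 × 10¹⁹) / (4.51 × 10⁸)³ = 3.663 × 10⁻⁷
Moon Q: (6.42 × 10²²) / (1.87 × 10⁹)³ = 9.818 × 10⁻⁶
Ratio (larger/smaller) = 26.8

Moon Q, by a factor of ≈ 26.8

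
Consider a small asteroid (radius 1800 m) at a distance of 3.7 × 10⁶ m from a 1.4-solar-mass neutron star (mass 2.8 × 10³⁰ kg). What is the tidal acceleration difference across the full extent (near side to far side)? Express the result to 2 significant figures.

a_tidal = 4GMr/d³
        = 4 × (6.674 × 10⁻¹¹) × (2.8 × 10³⁰) × (1800) / (3.7 × 10⁶)³
        = 2.7 × 10⁴ m/s²

2.7 × 10⁴ m/s²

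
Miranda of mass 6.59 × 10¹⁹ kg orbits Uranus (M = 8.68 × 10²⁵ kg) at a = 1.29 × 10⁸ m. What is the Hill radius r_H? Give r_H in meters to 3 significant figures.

8.16 × 10⁵ m

r_H ≈ a (m/3M)^(1/3)
    = (1.29 × 10⁸) × (6.59 × 10¹⁹ / (3 × 8.68 × 10²⁵))^(1/3)
    = 8.16 × 10⁵ m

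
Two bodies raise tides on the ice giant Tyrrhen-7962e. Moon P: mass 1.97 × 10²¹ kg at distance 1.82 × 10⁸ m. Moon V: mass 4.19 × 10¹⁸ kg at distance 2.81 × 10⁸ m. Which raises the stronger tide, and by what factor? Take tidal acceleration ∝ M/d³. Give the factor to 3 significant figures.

Moon P, by a factor of ≈ 1730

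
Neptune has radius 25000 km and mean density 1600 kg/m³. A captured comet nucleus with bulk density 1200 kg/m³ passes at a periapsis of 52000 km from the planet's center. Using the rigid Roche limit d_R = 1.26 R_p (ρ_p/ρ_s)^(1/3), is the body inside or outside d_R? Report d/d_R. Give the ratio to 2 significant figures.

outside; d/d_R ≈ 1.5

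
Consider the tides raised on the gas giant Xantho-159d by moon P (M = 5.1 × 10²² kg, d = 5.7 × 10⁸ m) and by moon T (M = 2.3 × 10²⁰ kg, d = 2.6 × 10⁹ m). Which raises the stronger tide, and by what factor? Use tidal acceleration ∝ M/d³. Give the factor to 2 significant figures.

Moon P, by a factor of ≈ 21000

Compare M/d³ for the two perturbers:
Moon P: (5.1 × 10²²) / (5.7 × 10⁸)³ = 2.754 × 10⁻⁴
Moon T: (2.3 × 10²⁰) / (2.6 × 10⁹)³ = 1.309 × 10⁻⁸
Ratio (larger/smaller) = 21000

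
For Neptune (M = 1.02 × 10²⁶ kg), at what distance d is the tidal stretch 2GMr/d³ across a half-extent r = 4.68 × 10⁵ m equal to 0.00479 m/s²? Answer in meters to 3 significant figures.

1.10 × 10⁸ m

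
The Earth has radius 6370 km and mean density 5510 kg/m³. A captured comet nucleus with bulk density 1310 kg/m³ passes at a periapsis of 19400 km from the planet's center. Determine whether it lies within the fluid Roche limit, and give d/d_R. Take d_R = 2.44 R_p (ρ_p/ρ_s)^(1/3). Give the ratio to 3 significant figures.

inside; d/d_R ≈ 0.773

d_R = 2.44 × (6370 km) × (5510/1310)^(1/3) = 25090 km
d/d_R = (19400) / (25090) = 0.773
Since d/d_R < 1, the body is inside the Roche limit.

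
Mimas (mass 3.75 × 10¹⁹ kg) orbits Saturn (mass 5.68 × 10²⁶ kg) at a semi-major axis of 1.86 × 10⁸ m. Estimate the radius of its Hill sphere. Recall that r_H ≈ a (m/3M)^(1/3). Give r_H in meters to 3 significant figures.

5.21 × 10⁵ m

r_H ≈ a (m/3M)^(1/3)
    = (1.86 × 10⁸) × (3.75 × 10¹⁹ / (3 × 5.68 × 10²⁶))^(1/3)
    = 5.21 × 10⁵ m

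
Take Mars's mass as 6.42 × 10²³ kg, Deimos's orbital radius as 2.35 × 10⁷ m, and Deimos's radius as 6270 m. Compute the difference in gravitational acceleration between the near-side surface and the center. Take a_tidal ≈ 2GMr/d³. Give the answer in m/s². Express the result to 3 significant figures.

Δg = 2GMr/d³
   = 2 × (6.674 × 10⁻¹¹) × (6.42 × 10²³) × (6270) / (2.35 × 10⁷)³
   = 4.14 × 10⁻⁵ m/s²

4.14 × 10⁻⁵ m/s²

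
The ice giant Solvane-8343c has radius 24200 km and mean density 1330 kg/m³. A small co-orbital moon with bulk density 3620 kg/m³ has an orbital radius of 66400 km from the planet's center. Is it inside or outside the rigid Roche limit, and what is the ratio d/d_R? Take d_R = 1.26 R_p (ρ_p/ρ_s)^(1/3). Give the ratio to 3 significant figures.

outside; d/d_R ≈ 3.04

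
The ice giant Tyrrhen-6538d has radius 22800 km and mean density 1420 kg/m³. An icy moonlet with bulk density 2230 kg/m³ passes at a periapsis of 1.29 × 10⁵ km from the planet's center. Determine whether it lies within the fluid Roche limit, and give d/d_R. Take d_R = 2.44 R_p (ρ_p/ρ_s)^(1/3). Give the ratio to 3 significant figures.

d_R = 2.44 × (22800 km) × (1420/2230)^(1/3) = 47860 km
d/d_R = (1.29 × 10⁵) / (47860) = 2.70
Since d/d_R > 1, the body is outside the Roche limit.

outside; d/d_R ≈ 2.70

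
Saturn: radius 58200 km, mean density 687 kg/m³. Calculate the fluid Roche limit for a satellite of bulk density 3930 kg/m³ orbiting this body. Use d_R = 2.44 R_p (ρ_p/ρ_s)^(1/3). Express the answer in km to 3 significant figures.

d_R = 2.44 × 58200 km × (687/3930)^(1/3)
    = 79400 km

79400 km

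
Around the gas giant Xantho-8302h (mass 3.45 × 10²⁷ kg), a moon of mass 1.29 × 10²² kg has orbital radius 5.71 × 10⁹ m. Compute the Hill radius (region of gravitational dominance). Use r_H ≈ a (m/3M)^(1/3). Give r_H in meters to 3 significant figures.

r_H ≈ a (m/3M)^(1/3)
    = (5.71 × 10⁹) × (1.29 × 10²² / (3 × 3.45 × 10²⁷))^(1/3)
    = 6.14 × 10⁷ m

6.14 × 10⁷ m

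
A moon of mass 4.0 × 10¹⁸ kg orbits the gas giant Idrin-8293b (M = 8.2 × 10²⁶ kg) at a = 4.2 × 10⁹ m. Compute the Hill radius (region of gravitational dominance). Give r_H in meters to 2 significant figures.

4.9 × 10⁶ m

r_H ≈ a (m/3M)^(1/3)
    = (4.2 × 10⁹) × (4.0 × 10¹⁸ / (3 × 8.2 × 10²⁶))^(1/3)
    = 4.9 × 10⁶ m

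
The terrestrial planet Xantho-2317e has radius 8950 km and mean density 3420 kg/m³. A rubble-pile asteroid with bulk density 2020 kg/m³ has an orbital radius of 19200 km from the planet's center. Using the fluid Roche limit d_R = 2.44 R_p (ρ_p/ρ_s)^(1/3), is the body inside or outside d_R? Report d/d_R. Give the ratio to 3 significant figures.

d_R = 2.44 × (8950 km) × (3420/2020)^(1/3) = 26030 km
d/d_R = (19200) / (26030) = 0.738
Since d/d_R < 1, the body is inside the Roche limit.

inside; d/d_R ≈ 0.738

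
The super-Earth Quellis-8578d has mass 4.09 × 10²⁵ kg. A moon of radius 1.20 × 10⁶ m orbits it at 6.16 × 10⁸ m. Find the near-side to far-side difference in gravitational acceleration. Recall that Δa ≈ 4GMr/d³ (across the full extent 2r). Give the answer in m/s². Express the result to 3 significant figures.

5.61 × 10⁻⁵ m/s²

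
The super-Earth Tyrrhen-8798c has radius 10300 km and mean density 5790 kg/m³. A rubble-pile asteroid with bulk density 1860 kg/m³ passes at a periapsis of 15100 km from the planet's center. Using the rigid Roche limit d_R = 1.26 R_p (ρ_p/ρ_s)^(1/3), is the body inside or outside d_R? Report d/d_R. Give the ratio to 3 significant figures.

d_R = 1.26 × (10300 km) × (5790/1860)^(1/3) = 18950 km
d/d_R = (15100) / (18950) = 0.797
Since d/d_R < 1, the body is inside the Roche limit.

inside; d/d_R ≈ 0.797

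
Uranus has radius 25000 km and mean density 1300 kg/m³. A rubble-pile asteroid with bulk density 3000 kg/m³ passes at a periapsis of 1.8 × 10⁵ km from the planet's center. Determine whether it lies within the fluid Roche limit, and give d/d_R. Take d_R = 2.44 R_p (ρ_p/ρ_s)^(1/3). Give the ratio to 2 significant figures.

outside; d/d_R ≈ 3.9

d_R = 2.44 × (25000 km) × (1300/3000)^(1/3) = 46160 km
d/d_R = (1.8 × 10⁵) / (46160) = 3.9
Since d/d_R > 1, the body is outside the Roche limit.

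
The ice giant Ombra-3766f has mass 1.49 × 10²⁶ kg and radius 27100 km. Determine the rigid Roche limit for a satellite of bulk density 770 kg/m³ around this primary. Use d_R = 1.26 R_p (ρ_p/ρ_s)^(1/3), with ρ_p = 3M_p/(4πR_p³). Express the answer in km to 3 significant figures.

ρ_p = 3M_p/(4πR_p³) = 3 × (1.49 × 10²⁶) / (4π × (2.71 × 10⁷ m)³) = 1790 kg/m³
d_R = 1.26 × 27100 km × (1790/770)^(1/3)
    = 45200 km

45200 km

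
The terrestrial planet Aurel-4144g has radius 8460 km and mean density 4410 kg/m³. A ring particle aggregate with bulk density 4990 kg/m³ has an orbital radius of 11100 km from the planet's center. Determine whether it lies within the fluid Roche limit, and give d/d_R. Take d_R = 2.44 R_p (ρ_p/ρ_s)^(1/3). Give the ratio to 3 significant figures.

d_R = 2.44 × (8460 km) × (4410/4990)^(1/3) = 19810 km
d/d_R = (11100) / (19810) = 0.560
Since d/d_R < 1, the body is inside the Roche limit.

inside; d/d_R ≈ 0.560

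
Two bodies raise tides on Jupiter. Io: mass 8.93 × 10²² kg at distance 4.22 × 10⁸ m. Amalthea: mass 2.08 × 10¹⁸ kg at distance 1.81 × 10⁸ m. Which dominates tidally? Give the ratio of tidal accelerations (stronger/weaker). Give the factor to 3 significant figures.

Io, by a factor of ≈ 3390

Tidal stretch scales as M/d³; compute that for each body.
Io: (8.93 × 10²²) / (4.22 × 10⁸)³ = 1.188 × 10⁻³
Amalthea: (2.08 × 10¹⁸) / (1.81 × 10⁸)³ = 3.508 × 10⁻⁷
Ratio (larger/smaller) = 3390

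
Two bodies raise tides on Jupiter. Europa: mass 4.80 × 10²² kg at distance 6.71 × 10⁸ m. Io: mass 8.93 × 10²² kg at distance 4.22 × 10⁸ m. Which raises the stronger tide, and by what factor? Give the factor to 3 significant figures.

Compare M/d³ for the two perturbers:
Europa: (4.80 × 10²²) / (6.71 × 10⁸)³ = 1.589 × 10⁻⁴
Io: (8.93 × 10²²) / (4.22 × 10⁸)³ = 1.188 × 10⁻³
Ratio (larger/smaller) = 7.48

Io, by a factor of ≈ 7.48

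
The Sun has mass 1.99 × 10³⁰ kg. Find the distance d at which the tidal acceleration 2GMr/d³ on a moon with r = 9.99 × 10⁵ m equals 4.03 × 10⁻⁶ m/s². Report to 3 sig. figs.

4.04 × 10¹⁰ m

2GMr/d³ = a_tidal  ⇒  d = (2GMr / a_tidal)^(1/3)
d = (2 × 6.674×10⁻¹¹ × (1.99 × 10³⁰) × (9.99 × 10⁵) / (4.03 × 10⁻⁶))^(1/3)
  = 4.04 × 10¹⁰ m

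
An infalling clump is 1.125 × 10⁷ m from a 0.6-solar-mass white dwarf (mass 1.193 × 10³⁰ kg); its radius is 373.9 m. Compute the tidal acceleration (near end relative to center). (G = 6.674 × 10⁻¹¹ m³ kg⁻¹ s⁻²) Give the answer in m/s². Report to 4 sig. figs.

Differencing GM/(d−r)² and GM/d² to first order in r/d gives 2GMr/d³.
a_tidal = 2GMr/d³
        = 2 × (6.674 × 10⁻¹¹) × (1.193 × 10³⁰) × (373.9) / (1.125 × 10⁷)³
        = 4.182 × 10¹ m/s²

4.182 × 10¹ m/s²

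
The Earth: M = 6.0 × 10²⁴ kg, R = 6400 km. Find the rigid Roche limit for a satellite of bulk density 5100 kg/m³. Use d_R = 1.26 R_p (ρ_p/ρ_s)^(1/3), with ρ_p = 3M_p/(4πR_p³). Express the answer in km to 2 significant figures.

8300 km

ρ_p = 3M_p/(4πR_p³) = 3 × (6.0 × 10²⁴) / (4π × (6.4 × 10⁶ m)³) = 5500 kg/m³
d_R = 1.26 × 6400 km × (5500/5100)^(1/3)
    = 8300 km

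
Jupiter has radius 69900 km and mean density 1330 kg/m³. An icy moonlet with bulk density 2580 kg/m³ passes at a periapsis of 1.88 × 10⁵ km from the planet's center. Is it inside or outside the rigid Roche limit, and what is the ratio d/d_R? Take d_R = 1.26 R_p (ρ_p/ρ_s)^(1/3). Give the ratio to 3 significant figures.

outside; d/d_R ≈ 2.66

d_R = 1.26 × (69900 km) × (1330/2580)^(1/3) = 70620 km
d/d_R = (1.88 × 10⁵) / (70620) = 2.66
Since d/d_R > 1, the body is outside the Roche limit.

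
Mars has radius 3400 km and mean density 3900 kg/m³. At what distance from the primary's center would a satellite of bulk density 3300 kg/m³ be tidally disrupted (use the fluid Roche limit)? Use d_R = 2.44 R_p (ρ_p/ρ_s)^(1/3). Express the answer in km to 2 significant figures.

d_R = 2.44 × 3400 km × (3900/3300)^(1/3)
    = 8800 km

8800 km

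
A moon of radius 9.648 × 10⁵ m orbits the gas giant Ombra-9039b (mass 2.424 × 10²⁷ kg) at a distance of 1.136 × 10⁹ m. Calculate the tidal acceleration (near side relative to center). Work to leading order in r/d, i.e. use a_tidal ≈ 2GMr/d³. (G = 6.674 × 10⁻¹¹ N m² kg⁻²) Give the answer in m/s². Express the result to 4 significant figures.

2.129 × 10⁻⁴ m/s²

Δa = 2GMr/d³
   = 2 × (6.674 × 10⁻¹¹) × (2.424 × 10²⁷) × (9.648 × 10⁵) / (1.136 × 10⁹)³
   = 2.129 × 10⁻⁴ m/s²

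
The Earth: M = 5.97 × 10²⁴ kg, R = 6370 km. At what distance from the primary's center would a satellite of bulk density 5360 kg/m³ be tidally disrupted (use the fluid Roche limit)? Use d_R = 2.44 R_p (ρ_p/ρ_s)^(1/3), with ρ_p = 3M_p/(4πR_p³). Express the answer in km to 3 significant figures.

ρ_p = 3M_p/(4πR_p³) = 3 × (5.97 × 10²⁴) / (4π × (6.37 × 10⁶ m)³) = 5510 kg/m³
d_R = 2.44 × 6370 km × (5510/5360)^(1/3)
    = 15700 km

15700 km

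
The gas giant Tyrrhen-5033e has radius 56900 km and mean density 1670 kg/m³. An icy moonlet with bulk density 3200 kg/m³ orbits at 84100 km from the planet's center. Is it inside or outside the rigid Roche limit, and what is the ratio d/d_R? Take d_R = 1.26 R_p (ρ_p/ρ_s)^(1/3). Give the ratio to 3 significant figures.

d_R = 1.26 × (56900 km) × (1670/3200)^(1/3) = 57720 km
d/d_R = (84100) / (57720) = 1.46
Since d/d_R > 1, the body is outside the Roche limit.

outside; d/d_R ≈ 1.46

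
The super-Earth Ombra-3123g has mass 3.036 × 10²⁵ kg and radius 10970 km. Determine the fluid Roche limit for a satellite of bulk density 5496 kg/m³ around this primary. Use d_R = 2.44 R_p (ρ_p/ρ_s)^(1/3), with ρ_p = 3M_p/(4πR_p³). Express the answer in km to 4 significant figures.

26760 km

ρ_p = 3M_p/(4πR_p³) = 3 × (3.036 × 10²⁵) / (4π × (1.097 × 10⁷ m)³) = 5490 kg/m³
d_R = 2.44 × 10970 km × (5490/5496)^(1/3)
    = 26760 km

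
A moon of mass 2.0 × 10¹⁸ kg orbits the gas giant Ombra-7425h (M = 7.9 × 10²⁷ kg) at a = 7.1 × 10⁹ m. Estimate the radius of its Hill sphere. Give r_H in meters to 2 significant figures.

3.1 × 10⁶ m

r_H ≈ a (m/3M)^(1/3)
    = (7.1 × 10⁹) × (2.0 × 10¹⁸ / (3 × 7.9 × 10²⁷))^(1/3)
    = 3.1 × 10⁶ m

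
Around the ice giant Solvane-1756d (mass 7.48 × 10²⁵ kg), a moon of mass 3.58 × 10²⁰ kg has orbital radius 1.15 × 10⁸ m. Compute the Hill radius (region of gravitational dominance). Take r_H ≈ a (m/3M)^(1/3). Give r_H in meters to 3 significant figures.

r_H ≈ a (m/3M)^(1/3)
    = (1.15 × 10⁸) × (3.58 × 10²⁰ / (3 × 7.48 × 10²⁵))^(1/3)
    = 1.34 × 10⁶ m

1.34 × 10⁶ m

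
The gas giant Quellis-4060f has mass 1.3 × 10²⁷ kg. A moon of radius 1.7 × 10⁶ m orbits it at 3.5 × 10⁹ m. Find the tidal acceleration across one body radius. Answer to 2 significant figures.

6.9 × 10⁻⁶ m/s²

Differencing GM/(d−r)² and GM/d² to first order in r/d gives 2GMr/d³.
Δg = 2GMr/d³
   = 2 × (6.674 × 10⁻¹¹) × (1.3 × 10²⁷) × (1.7 × 10⁶) / (3.5 × 10⁹)³
   = 6.9 × 10⁻⁶ m/s²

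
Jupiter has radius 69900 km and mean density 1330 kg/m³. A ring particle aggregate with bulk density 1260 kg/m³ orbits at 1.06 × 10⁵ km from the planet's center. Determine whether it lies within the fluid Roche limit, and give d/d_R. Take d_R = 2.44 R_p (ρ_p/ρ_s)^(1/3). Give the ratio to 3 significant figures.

inside; d/d_R ≈ 0.610

d_R = 2.44 × (69900 km) × (1330/1260)^(1/3) = 1.737 × 10⁵ km
d/d_R = (1.06 × 10⁵) / (1.737 × 10⁵) = 0.610
Since d/d_R < 1, the body is inside the Roche limit.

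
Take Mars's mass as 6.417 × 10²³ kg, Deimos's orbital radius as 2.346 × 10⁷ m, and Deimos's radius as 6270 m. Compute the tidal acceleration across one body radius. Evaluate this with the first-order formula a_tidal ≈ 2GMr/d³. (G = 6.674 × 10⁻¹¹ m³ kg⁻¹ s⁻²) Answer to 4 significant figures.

4.159 × 10⁻⁵ m/s²

Δa = 2GMr/d³
   = 2 × (6.674 × 10⁻¹¹) × (6.417 × 10²³) × (6270) / (2.346 × 10⁷)³
   = 4.159 × 10⁻⁵ m/s²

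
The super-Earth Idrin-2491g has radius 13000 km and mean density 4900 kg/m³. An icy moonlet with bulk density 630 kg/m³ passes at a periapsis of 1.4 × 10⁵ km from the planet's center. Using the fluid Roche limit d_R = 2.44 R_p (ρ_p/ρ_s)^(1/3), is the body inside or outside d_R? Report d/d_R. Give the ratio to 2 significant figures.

outside; d/d_R ≈ 2.2

d_R = 2.44 × (13000 km) × (4900/630)^(1/3) = 62850 km
d/d_R = (1.4 × 10⁵) / (62850) = 2.2
Since d/d_R > 1, the body is outside the Roche limit.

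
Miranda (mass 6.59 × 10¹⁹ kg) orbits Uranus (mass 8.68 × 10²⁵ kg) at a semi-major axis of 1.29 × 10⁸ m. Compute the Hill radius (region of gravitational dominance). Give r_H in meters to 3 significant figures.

r_H ≈ a (m/3M)^(1/3)
    = (1.29 × 10⁸) × (6.59 × 10¹⁹ / (3 × 8.68 × 10²⁵))^(1/3)
    = 8.16 × 10⁵ m

8.16 × 10⁵ m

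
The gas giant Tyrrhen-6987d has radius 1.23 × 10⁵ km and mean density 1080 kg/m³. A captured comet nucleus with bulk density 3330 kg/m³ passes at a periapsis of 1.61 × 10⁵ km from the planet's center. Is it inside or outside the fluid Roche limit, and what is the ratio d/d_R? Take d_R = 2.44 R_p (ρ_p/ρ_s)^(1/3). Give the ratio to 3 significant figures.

d_R = 2.44 × (1.23 × 10⁵ km) × (1080/3330)^(1/3) = 2.062 × 10⁵ km
d/d_R = (1.61 × 10⁵) / (2.062 × 10⁵) = 0.781
Since d/d_R < 1, the body is inside the Roche limit.

inside; d/d_R ≈ 0.781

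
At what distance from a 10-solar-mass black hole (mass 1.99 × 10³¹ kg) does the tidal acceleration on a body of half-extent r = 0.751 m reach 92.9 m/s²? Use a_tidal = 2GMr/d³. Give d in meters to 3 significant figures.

2GMr/d³ = a_tidal  ⇒  d = (2GMr / a_tidal)^(1/3)
d = (2 × 6.674×10⁻¹¹ × (1.99 × 10³¹) × (0.751) / (92.9))^(1/3)
  = 2.78 × 10⁶ m

2.78 × 10⁶ m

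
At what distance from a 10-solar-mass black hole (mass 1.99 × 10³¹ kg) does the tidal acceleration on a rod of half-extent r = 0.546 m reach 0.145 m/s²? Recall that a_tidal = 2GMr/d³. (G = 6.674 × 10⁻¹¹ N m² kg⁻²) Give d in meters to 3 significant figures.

2.15 × 10⁷ m

2GMr/d³ = a_tidal  ⇒  d = (2GMr / a_tidal)^(1/3)
d = (2 × 6.674×10⁻¹¹ × (1.99 × 10³¹) × (0.546) / (0.145))^(1/3)
  = 2.15 × 10⁷ m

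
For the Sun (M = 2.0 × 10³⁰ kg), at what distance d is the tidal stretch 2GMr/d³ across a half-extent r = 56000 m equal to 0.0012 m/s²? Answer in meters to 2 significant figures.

2.3 × 10⁹ m

2GMr/d³ = a_tidal  ⇒  d = (2GMr / a_tidal)^(1/3)
d = (2 × 6.674×10⁻¹¹ × (2.0 × 10³⁰) × (56000) / (0.0012))^(1/3)
  = 2.3 × 10⁹ m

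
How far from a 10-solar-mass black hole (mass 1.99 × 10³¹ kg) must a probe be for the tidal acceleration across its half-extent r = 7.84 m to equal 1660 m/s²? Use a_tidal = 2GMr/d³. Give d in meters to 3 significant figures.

2GMr/d³ = a_tidal  ⇒  d = (2GMr / a_tidal)^(1/3)
d = (2 × 6.674×10⁻¹¹ × (1.99 × 10³¹) × (7.84) / (1660))^(1/3)
  = 2.32 × 10⁶ m

2.32 × 10⁶ m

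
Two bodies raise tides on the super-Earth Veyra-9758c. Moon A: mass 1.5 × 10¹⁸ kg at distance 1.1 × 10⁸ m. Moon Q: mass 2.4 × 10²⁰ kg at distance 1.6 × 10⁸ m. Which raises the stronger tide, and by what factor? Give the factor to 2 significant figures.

Moon Q, by a factor of ≈ 52

Tidal stretch scales as M/d³; compute that for each body.
Moon A: (1.5 × 10¹⁸) / (1.1 × 10⁸)³ = 1.127 × 10⁻⁶
Moon Q: (2.4 × 10²⁰) / (1.6 × 10⁸)³ = 5.859 × 10⁻⁵
Ratio (larger/smaller) = 52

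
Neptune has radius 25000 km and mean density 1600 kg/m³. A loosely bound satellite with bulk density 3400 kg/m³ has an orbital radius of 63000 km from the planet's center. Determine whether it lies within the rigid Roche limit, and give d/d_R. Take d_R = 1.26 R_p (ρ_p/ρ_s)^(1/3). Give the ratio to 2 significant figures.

outside; d/d_R ≈ 2.6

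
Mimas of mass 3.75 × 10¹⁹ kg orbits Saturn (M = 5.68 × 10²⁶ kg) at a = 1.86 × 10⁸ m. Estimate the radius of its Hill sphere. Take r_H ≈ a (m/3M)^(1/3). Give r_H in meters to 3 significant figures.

r_H ≈ a (m/3M)^(1/3)
    = (1.86 × 10⁸) × (3.75 × 10¹⁹ / (3 × 5.68 × 10²⁶))^(1/3)
    = 5.21 × 10⁵ m

5.21 × 10⁵ m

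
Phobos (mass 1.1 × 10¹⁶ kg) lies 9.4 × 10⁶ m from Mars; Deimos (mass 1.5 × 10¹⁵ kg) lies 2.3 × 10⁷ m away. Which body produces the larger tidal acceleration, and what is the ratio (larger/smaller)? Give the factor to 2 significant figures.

Tidal acceleration ∝ M/d³, so compare M/d³ for each.
Phobos: (1.1 × 10¹⁶) / (9.4 × 10⁶)³ = 1.324 × 10⁻⁵
Deimos: (1.5 × 10¹⁵) / (2.3 × 10⁷)³ = 1.233 × 10⁻⁷
Ratio (larger/smaller) = 110

Phobos, by a factor of ≈ 110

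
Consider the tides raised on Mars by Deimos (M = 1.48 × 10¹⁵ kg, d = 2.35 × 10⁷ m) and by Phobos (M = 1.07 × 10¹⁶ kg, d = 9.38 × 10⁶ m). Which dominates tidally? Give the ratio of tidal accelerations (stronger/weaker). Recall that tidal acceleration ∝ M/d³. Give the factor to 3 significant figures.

Phobos, by a factor of ≈ 114

Compare M/d³ for the two perturbers:
Deimos: (1.48 × 10¹⁵) / (2.35 × 10⁷)³ = 1.140 × 10⁻⁷
Phobos: (1.07 × 10¹⁶) / (9.38 × 10⁶)³ = 1.297 × 10⁻⁵
Ratio (larger/smaller) = 114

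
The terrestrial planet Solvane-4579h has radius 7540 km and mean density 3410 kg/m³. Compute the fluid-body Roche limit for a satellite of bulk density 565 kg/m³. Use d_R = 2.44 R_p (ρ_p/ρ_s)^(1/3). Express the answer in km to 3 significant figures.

d_R = 2.44 × 7540 km × (3410/565)^(1/3)
    = 33500 km

33500 km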